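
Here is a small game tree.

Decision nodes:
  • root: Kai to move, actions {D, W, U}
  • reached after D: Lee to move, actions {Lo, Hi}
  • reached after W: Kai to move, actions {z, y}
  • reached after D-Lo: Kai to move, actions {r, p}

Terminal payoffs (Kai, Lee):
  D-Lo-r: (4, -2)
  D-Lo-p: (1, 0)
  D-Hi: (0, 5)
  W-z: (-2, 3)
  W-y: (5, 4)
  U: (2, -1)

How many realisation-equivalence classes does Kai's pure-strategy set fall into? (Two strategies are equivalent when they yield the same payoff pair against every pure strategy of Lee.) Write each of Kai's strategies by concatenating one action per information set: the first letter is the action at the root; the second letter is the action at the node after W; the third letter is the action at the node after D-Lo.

Kai has 12 pure strategies: Dzr, Dzp, Dyr, Dyp, Wzr, Wzp, Wyr, Wyp, Uzr, Uzp, Uyr, Uyp. Columns: Lo, Hi.
{Dzr, Dyr} → row (4,-2) (0,5)
{Dzp, Dyp} → row (1,0) (0,5)
{Wzr, Wzp} → row (-2,3) (-2,3)
{Wyr, Wyp} → row (5,4) (5,4)
{Uzr, Uzp, Uyr, Uyp} → row (2,-1) (2,-1)
That's 5 distinct rows out of 12 strategies.

5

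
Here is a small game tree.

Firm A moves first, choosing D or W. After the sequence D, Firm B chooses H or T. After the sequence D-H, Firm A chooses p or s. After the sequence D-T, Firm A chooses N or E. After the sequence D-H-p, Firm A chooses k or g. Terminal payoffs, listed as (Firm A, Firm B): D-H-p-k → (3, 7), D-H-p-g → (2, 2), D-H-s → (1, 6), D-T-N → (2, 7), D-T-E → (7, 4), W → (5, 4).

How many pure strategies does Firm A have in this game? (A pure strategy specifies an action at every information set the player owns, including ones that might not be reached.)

16

Firm A owns the root with actions {D, W} — two choices.
Firm A owns the node after D-H with actions {p, s} — two choices.
Firm A owns the node after D-T with actions {N, E} — two choices.
Firm A owns the node after D-H-p with actions {k, g} — two choices.
A pure strategy fixes one action at each information set independently, so the count is the product 2 × 2 × 2 × 2 = 16.
(For reference, Firm B has 2 pure strategies, giving a 16×2 normal-form matrix.)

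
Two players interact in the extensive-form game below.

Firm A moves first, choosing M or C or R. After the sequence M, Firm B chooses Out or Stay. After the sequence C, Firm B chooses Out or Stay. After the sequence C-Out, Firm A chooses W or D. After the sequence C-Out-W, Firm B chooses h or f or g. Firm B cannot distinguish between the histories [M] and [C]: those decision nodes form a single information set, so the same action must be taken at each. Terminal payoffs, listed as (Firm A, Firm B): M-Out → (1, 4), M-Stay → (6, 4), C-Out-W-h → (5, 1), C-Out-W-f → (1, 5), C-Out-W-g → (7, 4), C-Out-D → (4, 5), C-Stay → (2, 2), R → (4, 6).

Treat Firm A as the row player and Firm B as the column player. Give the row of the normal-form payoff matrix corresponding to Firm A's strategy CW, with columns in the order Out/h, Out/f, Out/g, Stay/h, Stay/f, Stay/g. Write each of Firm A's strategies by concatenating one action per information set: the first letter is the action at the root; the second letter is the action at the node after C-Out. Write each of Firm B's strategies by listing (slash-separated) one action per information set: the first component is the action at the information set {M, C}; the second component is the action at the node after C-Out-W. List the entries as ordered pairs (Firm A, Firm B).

vs Out/h: Firm A plays C → Firm B plays Out at [C] → Firm A plays W at [C-Out] → Firm B plays h at [C-Out-W] → (5, 1)
vs Out/f: Firm A plays C → Firm B plays Out at [C] → Firm A plays W at [C-Out] → Firm B plays f at [C-Out-W] → (1, 5)
vs Out/g: Firm A plays C → Firm B plays Out at [C] → Firm A plays W at [C-Out] → Firm B plays g at [C-Out-W] → (7, 4)
vs Stay/h: Firm A plays C → Firm B plays Stay at [C] → (2, 2)
vs Stay/f: Firm A plays C → Firm B plays Stay at [C] → (2, 2)
vs Stay/g: Firm A plays C → Firm B plays Stay at [C] → (2, 2)

(5,1) (1,5) (7,4) (2,2) (2,2) (2,2)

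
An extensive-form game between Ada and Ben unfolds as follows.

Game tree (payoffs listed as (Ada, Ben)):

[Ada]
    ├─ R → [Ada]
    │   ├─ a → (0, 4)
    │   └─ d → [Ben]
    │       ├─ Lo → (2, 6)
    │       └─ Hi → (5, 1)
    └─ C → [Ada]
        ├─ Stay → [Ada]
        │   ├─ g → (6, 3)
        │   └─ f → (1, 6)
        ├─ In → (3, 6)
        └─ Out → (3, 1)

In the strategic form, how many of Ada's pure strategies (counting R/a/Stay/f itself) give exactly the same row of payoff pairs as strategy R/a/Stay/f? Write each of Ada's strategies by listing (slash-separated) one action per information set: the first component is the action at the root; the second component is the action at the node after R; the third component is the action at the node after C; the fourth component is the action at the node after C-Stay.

6

Row for R/a/Stay/f (columns Lo, Hi): (0,4) (0,4).
Under R/a/Stay/f, Ada's choice at the node after C and at the node after C-Stay can never be reached regardless of what Ben does, so varying those choices leaves every outcome unchanged.
Holding the reachable choices fixed and varying the unreachable ones freely already gives 3 × 2 = 6 equivalent strategies.
No other strategy reproduces this row, so those 6 are the full class: R/a/Stay/g, R/a/Stay/f, R/a/In/g, R/a/In/f, R/a/Out/g, R/a/Out/f.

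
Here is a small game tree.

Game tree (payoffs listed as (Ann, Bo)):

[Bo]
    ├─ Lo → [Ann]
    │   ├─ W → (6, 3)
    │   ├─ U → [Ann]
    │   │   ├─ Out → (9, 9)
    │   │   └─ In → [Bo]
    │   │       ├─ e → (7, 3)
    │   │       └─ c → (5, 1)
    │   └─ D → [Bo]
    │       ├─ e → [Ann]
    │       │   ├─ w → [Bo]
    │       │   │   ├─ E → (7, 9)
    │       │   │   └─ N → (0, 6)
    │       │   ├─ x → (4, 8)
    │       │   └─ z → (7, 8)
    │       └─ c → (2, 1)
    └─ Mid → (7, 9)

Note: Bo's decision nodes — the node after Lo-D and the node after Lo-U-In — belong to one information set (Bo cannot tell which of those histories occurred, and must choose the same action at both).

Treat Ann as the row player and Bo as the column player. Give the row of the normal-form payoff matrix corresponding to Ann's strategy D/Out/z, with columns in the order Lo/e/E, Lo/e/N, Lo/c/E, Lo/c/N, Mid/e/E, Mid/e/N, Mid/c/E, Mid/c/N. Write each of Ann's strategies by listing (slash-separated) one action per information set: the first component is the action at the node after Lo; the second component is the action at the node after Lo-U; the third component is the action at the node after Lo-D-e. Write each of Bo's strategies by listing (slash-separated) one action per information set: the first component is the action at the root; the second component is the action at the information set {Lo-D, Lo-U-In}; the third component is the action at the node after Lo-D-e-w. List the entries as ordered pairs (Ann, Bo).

(7,8) (7,8) (2,1) (2,1) (7,9) (7,9) (7,9) (7,9)

vs Lo/e/E: Bo plays Lo → Ann plays D at [Lo] → Bo plays e at [Lo-D] → Ann plays z at [Lo-D-e] → (7, 8)
vs Lo/e/N: Bo plays Lo → Ann plays D at [Lo] → Bo plays e at [Lo-D] → Ann plays z at [Lo-D-e] → (7, 8)
vs Lo/c/E: Bo plays Lo → Ann plays D at [Lo] → Bo plays c at [Lo-D] → (2, 1)
vs Lo/c/N: Bo plays Lo → Ann plays D at [Lo] → Bo plays c at [Lo-D] → (2, 1)
vs Mid/e/E: Bo plays Mid → (7, 9)
vs Mid/e/N: Bo plays Mid → (7, 9)
vs Mid/c/E: Bo plays Mid → (7, 9)
vs Mid/c/N: Bo plays Mid → (7, 9)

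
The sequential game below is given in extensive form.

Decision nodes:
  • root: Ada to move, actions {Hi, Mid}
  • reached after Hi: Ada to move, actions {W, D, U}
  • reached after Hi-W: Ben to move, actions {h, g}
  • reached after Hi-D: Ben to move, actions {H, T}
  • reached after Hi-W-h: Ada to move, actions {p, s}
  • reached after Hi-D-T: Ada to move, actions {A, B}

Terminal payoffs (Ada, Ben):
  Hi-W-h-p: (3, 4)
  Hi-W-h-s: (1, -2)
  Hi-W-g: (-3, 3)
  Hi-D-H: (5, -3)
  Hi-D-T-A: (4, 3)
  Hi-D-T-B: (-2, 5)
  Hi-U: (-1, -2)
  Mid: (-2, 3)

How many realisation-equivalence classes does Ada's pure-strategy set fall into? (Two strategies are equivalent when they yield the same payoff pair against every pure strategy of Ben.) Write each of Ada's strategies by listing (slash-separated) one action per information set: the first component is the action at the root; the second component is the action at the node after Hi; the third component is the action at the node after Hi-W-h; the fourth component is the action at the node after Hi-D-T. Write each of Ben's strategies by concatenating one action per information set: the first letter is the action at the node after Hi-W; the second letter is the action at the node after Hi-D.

6

Ada has 24 pure strategies: Hi/W/p/A, Hi/W/p/B, Hi/W/s/A, Hi/W/s/B, Hi/D/p/A, Hi/D/p/B, Hi/D/s/A, Hi/D/s/B, Hi/U/p/A, Hi/U/p/B, Hi/U/s/A, Hi/U/s/B, Mid/W/p/A, Mid/W/p/B, Mid/W/s/A, Mid/W/s/B, Mid/D/p/A, Mid/D/p/B, Mid/D/s/A, Mid/D/s/B, Mid/U/p/A, Mid/U/p/B, Mid/U/s/A, Mid/U/s/B. Columns: hH, hT, gH, gT.
{Hi/W/p/A, Hi/W/p/B} → row (3,4) (3,4) (-3,3) (-3,3)
{Hi/W/s/A, Hi/W/s/B} → row (1,-2) (1,-2) (-3,3) (-3,3)
{Hi/D/p/A, Hi/D/s/A} → row (5,-3) (4,3) (5,-3) (4,3)
{Hi/D/p/B, Hi/D/s/B} → row (5,-3) (-2,5) (5,-3) (-2,5)
{Hi/U/p/A, Hi/U/p/B, Hi/U/s/A, Hi/U/s/B} → row (-1,-2) (-1,-2) (-1,-2) (-1,-2)
{Mid/W/p/A, Mid/W/p/B, Mid/W/s/A, Mid/W/s/B, Mid/D/p/A, Mid/D/p/B, Mid/D/s/A, Mid/D/s/B, Mid/U/p/A, Mid/U/p/B, Mid/U/s/A, Mid/U/s/B} → row (-2,3) (-2,3) (-2,3) (-2,3)
That's 6 distinct rows out of 24 strategies.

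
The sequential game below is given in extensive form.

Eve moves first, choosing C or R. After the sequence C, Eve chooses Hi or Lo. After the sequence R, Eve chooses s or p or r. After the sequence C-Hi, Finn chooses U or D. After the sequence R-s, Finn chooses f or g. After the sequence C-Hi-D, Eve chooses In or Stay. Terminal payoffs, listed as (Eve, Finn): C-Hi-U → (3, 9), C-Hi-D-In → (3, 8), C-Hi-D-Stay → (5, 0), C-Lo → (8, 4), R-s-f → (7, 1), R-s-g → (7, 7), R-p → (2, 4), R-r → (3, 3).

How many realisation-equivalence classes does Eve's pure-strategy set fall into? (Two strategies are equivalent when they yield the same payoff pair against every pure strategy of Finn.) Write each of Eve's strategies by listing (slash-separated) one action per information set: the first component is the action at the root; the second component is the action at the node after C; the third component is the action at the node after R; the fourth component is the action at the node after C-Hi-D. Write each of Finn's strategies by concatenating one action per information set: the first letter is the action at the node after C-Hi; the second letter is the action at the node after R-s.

6

Eve has 24 pure strategies: C/Hi/s/In, C/Hi/s/Stay, C/Hi/p/In, C/Hi/p/Stay, C/Hi/r/In, C/Hi/r/Stay, C/Lo/s/In, C/Lo/s/Stay, C/Lo/p/In, C/Lo/p/Stay, C/Lo/r/In, C/Lo/r/Stay, R/Hi/s/In, R/Hi/s/Stay, R/Hi/p/In, R/Hi/p/Stay, R/Hi/r/In, R/Hi/r/Stay, R/Lo/s/In, R/Lo/s/Stay, R/Lo/p/In, R/Lo/p/Stay, R/Lo/r/In, R/Lo/r/Stay. Columns: Uf, Ug, Df, Dg.
{C/Hi/s/In, C/Hi/p/In, C/Hi/r/In} → row (3,9) (3,9) (3,8) (3,8)
{C/Hi/s/Stay, C/Hi/p/Stay, C/Hi/r/Stay} → row (3,9) (3,9) (5,0) (5,0)
{C/Lo/s/In, C/Lo/s/Stay, C/Lo/p/In, C/Lo/p/Stay, C/Lo/r/In, C/Lo/r/Stay} → row (8,4) (8,4) (8,4) (8,4)
{R/Hi/s/In, R/Hi/s/Stay, R/Lo/s/In, R/Lo/s/Stay} → row (7,1) (7,7) (7,1) (7,7)
{R/Hi/p/In, R/Hi/p/Stay, R/Lo/p/In, R/Lo/p/Stay} → row (2,4) (2,4) (2,4) (2,4)
{R/Hi/r/In, R/Hi/r/Stay, R/Lo/r/In, R/Lo/r/Stay} → row (3,3) (3,3) (3,3) (3,3)
That's 6 distinct rows out of 24 strategies.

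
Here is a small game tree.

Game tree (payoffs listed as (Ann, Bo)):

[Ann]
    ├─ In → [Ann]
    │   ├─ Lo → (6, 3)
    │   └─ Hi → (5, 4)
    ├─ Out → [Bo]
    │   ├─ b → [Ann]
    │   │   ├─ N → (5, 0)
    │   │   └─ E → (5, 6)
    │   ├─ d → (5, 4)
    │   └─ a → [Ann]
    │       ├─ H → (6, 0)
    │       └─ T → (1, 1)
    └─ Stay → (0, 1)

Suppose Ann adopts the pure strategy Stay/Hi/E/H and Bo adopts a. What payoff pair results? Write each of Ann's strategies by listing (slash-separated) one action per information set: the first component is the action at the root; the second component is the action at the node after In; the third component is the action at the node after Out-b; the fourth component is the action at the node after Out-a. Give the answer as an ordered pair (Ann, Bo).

(0, 1)

Trace the play path from the root:
  Ann plays Stay
→ terminal payoff (0, 1).
(Ann's choice at the node after In is never reached on this path, so it doesn't affect the outcome.)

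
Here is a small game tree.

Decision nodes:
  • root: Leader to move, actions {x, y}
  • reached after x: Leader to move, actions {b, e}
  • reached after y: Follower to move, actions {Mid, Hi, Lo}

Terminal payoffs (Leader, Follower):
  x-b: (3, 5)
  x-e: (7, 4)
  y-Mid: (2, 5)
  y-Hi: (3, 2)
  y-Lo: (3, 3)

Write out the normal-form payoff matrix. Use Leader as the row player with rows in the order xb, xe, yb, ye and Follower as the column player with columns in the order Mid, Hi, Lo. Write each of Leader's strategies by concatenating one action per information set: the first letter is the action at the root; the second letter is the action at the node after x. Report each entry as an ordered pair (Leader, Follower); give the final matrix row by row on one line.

          Mid       Hi       Lo
  xb    (3,5)    (3,5)    (3,5)
  xe    (7,4)    (7,4)    (7,4)
  yb    (2,5)    (3,2)    (3,3)
  ye    (2,5)    (3,2)    (3,3)

xb: (3,5) (3,5) (3,5) | xe: (7,4) (7,4) (7,4) | yb: (2,5) (3,2) (3,3) | ye: (2,5) (3,2) (3,3)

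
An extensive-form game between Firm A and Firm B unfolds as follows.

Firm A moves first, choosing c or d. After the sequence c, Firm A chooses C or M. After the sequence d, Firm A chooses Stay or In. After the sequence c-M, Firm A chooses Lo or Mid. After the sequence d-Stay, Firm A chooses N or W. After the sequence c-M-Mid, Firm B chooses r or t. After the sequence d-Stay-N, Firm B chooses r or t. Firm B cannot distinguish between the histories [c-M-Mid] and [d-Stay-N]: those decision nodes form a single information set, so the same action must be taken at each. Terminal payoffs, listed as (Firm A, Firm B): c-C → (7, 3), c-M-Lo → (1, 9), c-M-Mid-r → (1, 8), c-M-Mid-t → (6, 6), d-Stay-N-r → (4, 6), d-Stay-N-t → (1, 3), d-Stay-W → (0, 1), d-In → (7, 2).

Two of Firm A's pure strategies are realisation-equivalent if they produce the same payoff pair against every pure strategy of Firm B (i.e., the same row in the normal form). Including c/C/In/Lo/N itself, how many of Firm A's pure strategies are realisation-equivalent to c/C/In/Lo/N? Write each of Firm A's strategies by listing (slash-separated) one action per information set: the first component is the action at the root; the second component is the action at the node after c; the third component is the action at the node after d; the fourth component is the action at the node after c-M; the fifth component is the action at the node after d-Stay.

8

Row for c/C/In/Lo/N (columns r, t): (7,3) (7,3).
Under c/C/In/Lo/N, Firm A's choice at the node after d and at the node after c-M and at the node after d-Stay can never be reached regardless of what Firm B does, so varying those choices leaves every outcome unchanged.
Holding the reachable choices fixed and varying the unreachable ones freely already gives 2 × 2 × 2 = 8 equivalent strategies.
No other strategy reproduces this row, so those 8 are the full class: c/C/Stay/Lo/N, c/C/Stay/Lo/W, c/C/Stay/Mid/N, c/C/Stay/Mid/W, c/C/In/Lo/N, c/C/In/Lo/W, c/C/In/Mid/N, c/C/In/Mid/W.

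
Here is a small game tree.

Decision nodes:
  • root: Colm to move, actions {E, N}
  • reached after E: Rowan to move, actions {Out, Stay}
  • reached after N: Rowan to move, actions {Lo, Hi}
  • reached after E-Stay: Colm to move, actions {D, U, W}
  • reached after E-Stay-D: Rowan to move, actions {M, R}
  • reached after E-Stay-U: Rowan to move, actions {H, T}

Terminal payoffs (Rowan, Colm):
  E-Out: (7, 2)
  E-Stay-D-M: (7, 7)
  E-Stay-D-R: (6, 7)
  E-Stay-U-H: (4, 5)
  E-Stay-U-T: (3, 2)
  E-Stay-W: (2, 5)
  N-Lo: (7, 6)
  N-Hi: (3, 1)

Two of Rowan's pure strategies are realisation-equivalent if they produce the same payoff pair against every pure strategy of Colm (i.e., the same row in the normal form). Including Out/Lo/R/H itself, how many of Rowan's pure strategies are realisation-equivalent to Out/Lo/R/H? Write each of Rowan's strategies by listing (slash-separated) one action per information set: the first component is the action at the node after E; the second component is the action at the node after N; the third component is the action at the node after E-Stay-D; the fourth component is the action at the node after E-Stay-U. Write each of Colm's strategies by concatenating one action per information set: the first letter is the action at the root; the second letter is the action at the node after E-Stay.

4

Row for Out/Lo/R/H (columns ED, EU, EW, ND, NU, NW): (7,2) (7,2) (7,2) (7,6) (7,6) (7,6).
Under Out/Lo/R/H, Rowan's choice at the node after E-Stay-D and at the node after E-Stay-U can never be reached regardless of what Colm does, so varying those choices leaves every outcome unchanged.
Holding the reachable choices fixed and varying the unreachable ones freely already gives 2 × 2 = 4 equivalent strategies.
No other strategy reproduces this row, so those 4 are the full class: Out/Lo/M/H, Out/Lo/M/T, Out/Lo/R/H, Out/Lo/R/T.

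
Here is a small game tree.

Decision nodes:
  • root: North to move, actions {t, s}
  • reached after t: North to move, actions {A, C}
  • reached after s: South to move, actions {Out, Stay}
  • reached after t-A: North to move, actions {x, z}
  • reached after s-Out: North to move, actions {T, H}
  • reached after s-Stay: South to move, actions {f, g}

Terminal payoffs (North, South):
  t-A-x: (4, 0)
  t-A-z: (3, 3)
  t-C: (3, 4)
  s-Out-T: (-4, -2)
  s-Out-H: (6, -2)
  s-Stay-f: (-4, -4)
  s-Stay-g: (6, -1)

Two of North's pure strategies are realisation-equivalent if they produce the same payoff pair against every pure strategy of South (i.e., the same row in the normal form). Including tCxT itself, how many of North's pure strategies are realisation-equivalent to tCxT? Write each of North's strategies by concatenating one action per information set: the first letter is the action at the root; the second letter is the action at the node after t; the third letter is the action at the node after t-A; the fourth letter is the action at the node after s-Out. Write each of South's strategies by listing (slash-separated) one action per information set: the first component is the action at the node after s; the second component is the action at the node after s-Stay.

Row for tCxT (columns Out/f, Out/g, Stay/f, Stay/g): (3,4) (3,4) (3,4) (3,4).
Under tCxT, North's choice at the node after t-A and at the node after s-Out can never be reached regardless of what South does, so varying those choices leaves every outcome unchanged.
Holding the reachable choices fixed and varying the unreachable ones freely already gives 2 × 2 = 4 equivalent strategies.
No other strategy reproduces this row, so those 4 are the full class: tCxT, tCxH, tCzT, tCzH.

4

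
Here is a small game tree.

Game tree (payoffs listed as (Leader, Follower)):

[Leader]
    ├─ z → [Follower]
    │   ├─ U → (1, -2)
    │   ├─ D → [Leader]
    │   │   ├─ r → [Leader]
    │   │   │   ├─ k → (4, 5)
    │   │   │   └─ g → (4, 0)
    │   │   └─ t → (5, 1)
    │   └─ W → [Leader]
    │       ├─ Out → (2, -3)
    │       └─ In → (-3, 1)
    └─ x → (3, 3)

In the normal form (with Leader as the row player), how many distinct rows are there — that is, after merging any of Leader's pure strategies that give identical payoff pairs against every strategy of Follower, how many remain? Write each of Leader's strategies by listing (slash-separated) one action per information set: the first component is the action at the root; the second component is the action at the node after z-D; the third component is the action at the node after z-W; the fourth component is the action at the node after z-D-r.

7

Leader has 16 pure strategies: z/r/Out/k, z/r/Out/g, z/r/In/k, z/r/In/g, z/t/Out/k, z/t/Out/g, z/t/In/k, z/t/In/g, x/r/Out/k, x/r/Out/g, x/r/In/k, x/r/In/g, x/t/Out/k, x/t/Out/g, x/t/In/k, x/t/In/g. Columns: U, D, W.
{z/r/Out/k} → row (1,-2) (4,5) (2,-3)
{z/r/Out/g} → row (1,-2) (4,0) (2,-3)
{z/r/In/k} → row (1,-2) (4,5) (-3,1)
{z/r/In/g} → row (1,-2) (4,0) (-3,1)
{z/t/Out/k, z/t/Out/g} → row (1,-2) (5,1) (2,-3)
{z/t/In/k, z/t/In/g} → row (1,-2) (5,1) (-3,1)
{x/r/Out/k, x/r/Out/g, x/r/In/k, x/r/In/g, x/t/Out/k, x/t/Out/g, x/t/In/k, x/t/In/g} → row (3,3) (3,3) (3,3)
That's 7 distinct rows out of 16 strategies.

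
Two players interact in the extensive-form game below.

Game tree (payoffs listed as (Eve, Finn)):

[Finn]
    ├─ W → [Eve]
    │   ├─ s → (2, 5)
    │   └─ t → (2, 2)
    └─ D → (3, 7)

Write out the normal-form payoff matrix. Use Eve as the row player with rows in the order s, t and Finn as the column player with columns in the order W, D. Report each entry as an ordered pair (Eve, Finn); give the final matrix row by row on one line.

Row s: W→(2,5), D→(3,7)
Row t: W→(2,2), D→(3,7)

s: (2,5) (3,7) | t: (2,2) (3,7)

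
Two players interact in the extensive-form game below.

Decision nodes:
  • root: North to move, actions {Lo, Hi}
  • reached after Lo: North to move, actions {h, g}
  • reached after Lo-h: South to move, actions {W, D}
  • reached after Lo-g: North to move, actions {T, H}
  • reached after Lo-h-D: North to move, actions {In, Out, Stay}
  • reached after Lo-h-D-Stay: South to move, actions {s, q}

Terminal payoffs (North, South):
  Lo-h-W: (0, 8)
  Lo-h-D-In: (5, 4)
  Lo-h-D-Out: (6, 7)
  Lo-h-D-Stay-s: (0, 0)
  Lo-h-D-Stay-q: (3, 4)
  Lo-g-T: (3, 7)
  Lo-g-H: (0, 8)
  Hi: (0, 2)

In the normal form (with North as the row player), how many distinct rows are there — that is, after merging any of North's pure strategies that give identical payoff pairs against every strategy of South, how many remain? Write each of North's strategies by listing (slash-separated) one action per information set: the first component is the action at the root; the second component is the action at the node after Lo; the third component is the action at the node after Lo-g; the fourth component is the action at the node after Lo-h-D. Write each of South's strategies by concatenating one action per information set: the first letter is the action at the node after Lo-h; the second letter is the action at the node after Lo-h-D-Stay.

North has 24 pure strategies: Lo/h/T/In, Lo/h/T/Out, Lo/h/T/Stay, Lo/h/H/In, Lo/h/H/Out, Lo/h/H/Stay, Lo/g/T/In, Lo/g/T/Out, Lo/g/T/Stay, Lo/g/H/In, Lo/g/H/Out, Lo/g/H/Stay, Hi/h/T/In, Hi/h/T/Out, Hi/h/T/Stay, Hi/h/H/In, Hi/h/H/Out, Hi/h/H/Stay, Hi/g/T/In, Hi/g/T/Out, Hi/g/T/Stay, Hi/g/H/In, Hi/g/H/Out, Hi/g/H/Stay. Columns: Ws, Wq, Ds, Dq.
{Lo/h/T/In, Lo/h/H/In} → row (0,8) (0,8) (5,4) (5,4)
{Lo/h/T/Out, Lo/h/H/Out} → row (0,8) (0,8) (6,7) (6,7)
{Lo/h/T/Stay, Lo/h/H/Stay} → row (0,8) (0,8) (0,0) (3,4)
{Lo/g/T/In, Lo/g/T/Out, Lo/g/T/Stay} → row (3,7) (3,7) (3,7) (3,7)
{Lo/g/H/In, Lo/g/H/Out, Lo/g/H/Stay} → row (0,8) (0,8) (0,8) (0,8)
{Hi/h/T/In, Hi/h/T/Out, Hi/h/T/Stay, Hi/h/H/In, Hi/h/H/Out, Hi/h/H/Stay, Hi/g/T/In, Hi/g/T/Out, Hi/g/T/Stay, Hi/g/H/In, Hi/g/H/Out, Hi/g/H/Stay} → row (0,2) (0,2) (0,2) (0,2)
That's 6 distinct rows out of 24 strategies.

6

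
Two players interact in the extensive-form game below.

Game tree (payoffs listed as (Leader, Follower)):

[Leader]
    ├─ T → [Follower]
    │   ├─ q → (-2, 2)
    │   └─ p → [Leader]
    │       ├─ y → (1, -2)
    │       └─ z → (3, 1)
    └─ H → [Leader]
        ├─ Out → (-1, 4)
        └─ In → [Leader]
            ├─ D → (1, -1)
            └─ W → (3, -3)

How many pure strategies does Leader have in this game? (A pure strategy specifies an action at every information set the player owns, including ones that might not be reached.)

Leader owns the root with actions {T, H} — two choices.
Leader owns the node after H with actions {Out, In} — two choices.
Leader owns the node after T-p with actions {y, z} — two choices.
Leader owns the node after H-In with actions {D, W} — two choices.
A pure strategy fixes one action at each information set independently, so the count is the product 2 × 2 × 2 × 2 = 16.
(For reference, Follower has 2 pure strategies, giving a 16×2 normal-form matrix.)

16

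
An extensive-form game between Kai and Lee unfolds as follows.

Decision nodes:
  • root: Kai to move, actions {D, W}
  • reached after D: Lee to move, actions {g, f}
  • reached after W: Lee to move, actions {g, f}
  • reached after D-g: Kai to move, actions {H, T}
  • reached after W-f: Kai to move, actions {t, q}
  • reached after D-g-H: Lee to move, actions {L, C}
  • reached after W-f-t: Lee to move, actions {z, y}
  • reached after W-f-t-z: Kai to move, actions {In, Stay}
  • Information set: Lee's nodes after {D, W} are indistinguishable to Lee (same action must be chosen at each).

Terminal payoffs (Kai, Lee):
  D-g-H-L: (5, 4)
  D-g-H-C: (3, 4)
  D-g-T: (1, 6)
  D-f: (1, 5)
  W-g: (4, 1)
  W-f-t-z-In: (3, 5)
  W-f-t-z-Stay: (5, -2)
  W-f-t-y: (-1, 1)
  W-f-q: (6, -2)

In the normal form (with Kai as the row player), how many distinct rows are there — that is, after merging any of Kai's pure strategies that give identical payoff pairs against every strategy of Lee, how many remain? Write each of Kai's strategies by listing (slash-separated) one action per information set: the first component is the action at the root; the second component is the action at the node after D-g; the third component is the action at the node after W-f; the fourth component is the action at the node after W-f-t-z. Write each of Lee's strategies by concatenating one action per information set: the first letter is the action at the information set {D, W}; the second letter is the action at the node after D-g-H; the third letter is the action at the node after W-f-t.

Kai has 16 pure strategies: D/H/t/In, D/H/t/Stay, D/H/q/In, D/H/q/Stay, D/T/t/In, D/T/t/Stay, D/T/q/In, D/T/q/Stay, W/H/t/In, W/H/t/Stay, W/H/q/In, W/H/q/Stay, W/T/t/In, W/T/t/Stay, W/T/q/In, W/T/q/Stay. Columns: gLz, gLy, gCz, gCy, fLz, fLy, fCz, fCy.
{D/H/t/In, D/H/t/Stay, D/H/q/In, D/H/q/Stay} → row (5,4) (5,4) (3,4) (3,4) (1,5) (1,5) (1,5) (1,5)
{D/T/t/In, D/T/t/Stay, D/T/q/In, D/T/q/Stay} → row (1,6) (1,6) (1,6) (1,6) (1,5) (1,5) (1,5) (1,5)
{W/H/t/In, W/T/t/In} → row (4,1) (4,1) (4,1) (4,1) (3,5) (-1,1) (3,5) (-1,1)
{W/H/t/Stay, W/T/t/Stay} → row (4,1) (4,1) (4,1) (4,1) (5,-2) (-1,1) (5,-2) (-1,1)
{W/H/q/In, W/H/q/Stay, W/T/q/In, W/T/q/Stay} → row (4,1) (4,1) (4,1) (4,1) (6,-2) (6,-2) (6,-2) (6,-2)
That's 5 distinct rows out of 16 strategies.

5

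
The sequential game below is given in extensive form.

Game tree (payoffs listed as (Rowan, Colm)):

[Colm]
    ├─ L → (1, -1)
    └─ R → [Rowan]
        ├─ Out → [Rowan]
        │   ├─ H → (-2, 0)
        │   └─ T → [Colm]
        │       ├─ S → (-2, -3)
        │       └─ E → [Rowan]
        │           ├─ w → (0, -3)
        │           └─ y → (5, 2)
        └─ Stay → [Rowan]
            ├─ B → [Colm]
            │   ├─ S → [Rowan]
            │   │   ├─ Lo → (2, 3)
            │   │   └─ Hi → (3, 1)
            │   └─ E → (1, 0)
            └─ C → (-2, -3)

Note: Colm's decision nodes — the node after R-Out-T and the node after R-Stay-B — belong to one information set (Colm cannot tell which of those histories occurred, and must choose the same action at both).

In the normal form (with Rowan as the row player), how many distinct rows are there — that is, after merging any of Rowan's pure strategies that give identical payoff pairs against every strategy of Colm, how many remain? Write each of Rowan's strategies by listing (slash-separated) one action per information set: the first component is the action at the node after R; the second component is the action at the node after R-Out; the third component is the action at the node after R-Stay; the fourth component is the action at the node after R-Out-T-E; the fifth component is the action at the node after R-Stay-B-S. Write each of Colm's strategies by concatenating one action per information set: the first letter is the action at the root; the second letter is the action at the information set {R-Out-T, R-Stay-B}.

6

Rowan has 32 pure strategies: Out/H/B/w/Lo, Out/H/B/w/Hi, Out/H/B/y/Lo, Out/H/B/y/Hi, Out/H/C/w/Lo, Out/H/C/w/Hi, Out/H/C/y/Lo, Out/H/C/y/Hi, Out/T/B/w/Lo, Out/T/B/w/Hi, Out/T/B/y/Lo, Out/T/B/y/Hi, Out/T/C/w/Lo, Out/T/C/w/Hi, Out/T/C/y/Lo, Out/T/C/y/Hi, Stay/H/B/w/Lo, Stay/H/B/w/Hi, Stay/H/B/y/Lo, Stay/H/B/y/Hi, Stay/H/C/w/Lo, Stay/H/C/w/Hi, Stay/H/C/y/Lo, Stay/H/C/y/Hi, Stay/T/B/w/Lo, Stay/T/B/w/Hi, Stay/T/B/y/Lo, Stay/T/B/y/Hi, Stay/T/C/w/Lo, Stay/T/C/w/Hi, Stay/T/C/y/Lo, Stay/T/C/y/Hi. Columns: LS, LE, RS, RE.
{Out/H/B/w/Lo, Out/H/B/w/Hi, Out/H/B/y/Lo, Out/H/B/y/Hi, Out/H/C/w/Lo, Out/H/C/w/Hi, Out/H/C/y/Lo, Out/H/C/y/Hi} → row (1,-1) (1,-1) (-2,0) (-2,0)
{Out/T/B/w/Lo, Out/T/B/w/Hi, Out/T/C/w/Lo, Out/T/C/w/Hi} → row (1,-1) (1,-1) (-2,-3) (0,-3)
{Out/T/B/y/Lo, Out/T/B/y/Hi, Out/T/C/y/Lo, Out/T/C/y/Hi} → row (1,-1) (1,-1) (-2,-3) (5,2)
{Stay/H/B/w/Lo, Stay/H/B/y/Lo, Stay/T/B/w/Lo, Stay/T/B/y/Lo} → row (1,-1) (1,-1) (2,3) (1,0)
{Stay/H/B/w/Hi, Stay/H/B/y/Hi, Stay/T/B/w/Hi, Stay/T/B/y/Hi} → row (1,-1) (1,-1) (3,1) (1,0)
{Stay/H/C/w/Lo, Stay/H/C/w/Hi, Stay/H/C/y/Lo, Stay/H/C/y/Hi, Stay/T/C/w/Lo, Stay/T/C/w/Hi, Stay/T/C/y/Lo, Stay/T/C/y/Hi} → row (1,-1) (1,-1) (-2,-3) (-2,-3)
That's 6 distinct rows out of 32 strategies.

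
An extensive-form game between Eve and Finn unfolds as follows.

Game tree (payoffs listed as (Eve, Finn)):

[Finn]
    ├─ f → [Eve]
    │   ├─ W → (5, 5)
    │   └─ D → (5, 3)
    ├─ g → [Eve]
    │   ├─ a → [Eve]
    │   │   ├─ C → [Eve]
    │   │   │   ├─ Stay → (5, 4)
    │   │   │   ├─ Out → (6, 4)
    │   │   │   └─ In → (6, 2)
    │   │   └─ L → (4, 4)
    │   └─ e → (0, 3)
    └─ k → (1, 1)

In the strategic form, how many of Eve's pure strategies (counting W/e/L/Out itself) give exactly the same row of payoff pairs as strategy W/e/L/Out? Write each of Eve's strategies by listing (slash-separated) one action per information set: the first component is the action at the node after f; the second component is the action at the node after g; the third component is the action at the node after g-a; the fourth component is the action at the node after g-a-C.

Row for W/e/L/Out (columns f, g, k): (5,5) (0,3) (1,1).
Under W/e/L/Out, Eve's choice at the node after g-a and at the node after g-a-C can never be reached regardless of what Finn does, so varying those choices leaves every outcome unchanged.
Holding the reachable choices fixed and varying the unreachable ones freely already gives 2 × 3 = 6 equivalent strategies.
No other strategy reproduces this row, so those 6 are the full class: W/e/C/Stay, W/e/C/Out, W/e/C/In, W/e/L/Stay, W/e/L/Out, W/e/L/In.

6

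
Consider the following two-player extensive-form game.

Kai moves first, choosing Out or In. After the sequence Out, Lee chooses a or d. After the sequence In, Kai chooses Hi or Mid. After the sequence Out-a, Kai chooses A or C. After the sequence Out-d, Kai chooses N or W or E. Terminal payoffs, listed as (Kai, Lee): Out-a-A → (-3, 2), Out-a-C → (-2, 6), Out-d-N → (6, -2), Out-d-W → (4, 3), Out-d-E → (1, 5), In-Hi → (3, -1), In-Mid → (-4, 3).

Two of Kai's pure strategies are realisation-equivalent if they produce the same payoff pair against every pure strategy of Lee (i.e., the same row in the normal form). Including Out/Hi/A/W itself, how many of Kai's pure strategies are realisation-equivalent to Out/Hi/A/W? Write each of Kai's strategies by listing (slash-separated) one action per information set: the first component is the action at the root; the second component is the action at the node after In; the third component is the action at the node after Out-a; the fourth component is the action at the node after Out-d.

Row for Out/Hi/A/W (columns a, d): (-3,2) (4,3).
Under Out/Hi/A/W, Kai's choice at the node after In can never be reached regardless of what Lee does, so varying those choices leaves every outcome unchanged.
Holding the reachable choices fixed and varying the unreachable one freely already gives 2 equivalent strategies.
No other strategy reproduces this row, so those 2 are the full class: Out/Hi/A/W, Out/Mid/A/W.

2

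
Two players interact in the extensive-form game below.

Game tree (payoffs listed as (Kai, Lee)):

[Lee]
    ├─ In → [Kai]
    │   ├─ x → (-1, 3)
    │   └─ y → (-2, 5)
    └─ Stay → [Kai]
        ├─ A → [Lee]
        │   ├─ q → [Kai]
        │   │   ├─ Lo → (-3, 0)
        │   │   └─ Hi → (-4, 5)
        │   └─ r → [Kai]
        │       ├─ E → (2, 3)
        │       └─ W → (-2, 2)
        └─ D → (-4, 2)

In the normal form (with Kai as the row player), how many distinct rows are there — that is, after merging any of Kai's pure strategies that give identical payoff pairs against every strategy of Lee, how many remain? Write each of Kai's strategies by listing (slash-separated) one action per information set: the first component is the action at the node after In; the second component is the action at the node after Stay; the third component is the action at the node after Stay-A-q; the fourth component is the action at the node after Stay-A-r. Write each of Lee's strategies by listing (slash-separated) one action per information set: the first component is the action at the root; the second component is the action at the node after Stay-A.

Kai has 16 pure strategies: x/A/Lo/E, x/A/Lo/W, x/A/Hi/E, x/A/Hi/W, x/D/Lo/E, x/D/Lo/W, x/D/Hi/E, x/D/Hi/W, y/A/Lo/E, y/A/Lo/W, y/A/Hi/E, y/A/Hi/W, y/D/Lo/E, y/D/Lo/W, y/D/Hi/E, y/D/Hi/W. Columns: In/q, In/r, Stay/q, Stay/r.
{x/A/Lo/E} → row (-1,3) (-1,3) (-3,0) (2,3)
{x/A/Lo/W} → row (-1,3) (-1,3) (-3,0) (-2,2)
{x/A/Hi/E} → row (-1,3) (-1,3) (-4,5) (2,3)
{x/A/Hi/W} → row (-1,3) (-1,3) (-4,5) (-2,2)
{x/D/Lo/E, x/D/Lo/W, x/D/Hi/E, x/D/Hi/W} → row (-1,3) (-1,3) (-4,2) (-4,2)
{y/A/Lo/E} → row (-2,5) (-2,5) (-3,0) (2,3)
{y/A/Lo/W} → row (-2,5) (-2,5) (-3,0) (-2,2)
{y/A/Hi/E} → row (-2,5) (-2,5) (-4,5) (2,3)
{y/A/Hi/W} → row (-2,5) (-2,5) (-4,5) (-2,2)
{y/D/Lo/E, y/D/Lo/W, y/D/Hi/E, y/D/Hi/W} → row (-2,5) (-2,5) (-4,2) (-4,2)
That's 10 distinct rows out of 16 strategies.

10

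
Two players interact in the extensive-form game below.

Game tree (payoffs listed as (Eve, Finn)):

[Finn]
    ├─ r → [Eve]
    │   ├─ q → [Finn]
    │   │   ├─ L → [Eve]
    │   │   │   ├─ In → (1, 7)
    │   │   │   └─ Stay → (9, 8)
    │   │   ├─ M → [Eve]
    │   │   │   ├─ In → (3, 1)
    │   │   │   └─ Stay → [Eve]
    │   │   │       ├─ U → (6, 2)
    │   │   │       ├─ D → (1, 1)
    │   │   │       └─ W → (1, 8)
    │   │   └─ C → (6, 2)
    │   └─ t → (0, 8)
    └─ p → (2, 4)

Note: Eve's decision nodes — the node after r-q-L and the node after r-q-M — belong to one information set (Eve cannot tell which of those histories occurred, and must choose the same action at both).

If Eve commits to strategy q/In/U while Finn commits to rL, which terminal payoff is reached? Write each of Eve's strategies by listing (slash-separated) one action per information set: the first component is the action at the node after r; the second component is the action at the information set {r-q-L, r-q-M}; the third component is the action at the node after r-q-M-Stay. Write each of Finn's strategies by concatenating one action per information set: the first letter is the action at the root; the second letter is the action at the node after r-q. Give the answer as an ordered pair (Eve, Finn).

(1, 7)

Trace the play path from the root:
  Finn plays r
  Eve plays q at [r]
  Finn plays L at [r-q]
  Eve plays In at [r-q-L]
→ terminal payoff (1, 7).
(Eve's choice at the node after r-q-M-Stay is never reached on this path, so it doesn't affect the outcome.)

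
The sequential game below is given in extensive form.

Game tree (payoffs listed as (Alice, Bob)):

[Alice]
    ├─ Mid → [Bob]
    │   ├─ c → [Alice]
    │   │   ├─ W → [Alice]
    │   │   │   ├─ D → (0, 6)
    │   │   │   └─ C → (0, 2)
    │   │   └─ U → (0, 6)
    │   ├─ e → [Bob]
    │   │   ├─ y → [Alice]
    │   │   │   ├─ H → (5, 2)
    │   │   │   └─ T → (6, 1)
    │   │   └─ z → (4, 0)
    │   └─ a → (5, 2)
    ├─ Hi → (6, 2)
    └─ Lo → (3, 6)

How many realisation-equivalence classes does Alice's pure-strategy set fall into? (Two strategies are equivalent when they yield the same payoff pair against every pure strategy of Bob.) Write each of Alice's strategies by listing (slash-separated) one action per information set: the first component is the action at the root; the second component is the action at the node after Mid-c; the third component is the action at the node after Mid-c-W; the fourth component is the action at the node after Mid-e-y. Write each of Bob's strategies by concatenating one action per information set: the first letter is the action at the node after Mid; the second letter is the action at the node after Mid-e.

Alice has 24 pure strategies: Mid/W/D/H, Mid/W/D/T, Mid/W/C/H, Mid/W/C/T, Mid/U/D/H, Mid/U/D/T, Mid/U/C/H, Mid/U/C/T, Hi/W/D/H, Hi/W/D/T, Hi/W/C/H, Hi/W/C/T, Hi/U/D/H, Hi/U/D/T, Hi/U/C/H, Hi/U/C/T, Lo/W/D/H, Lo/W/D/T, Lo/W/C/H, Lo/W/C/T, Lo/U/D/H, Lo/U/D/T, Lo/U/C/H, Lo/U/C/T. Columns: cy, cz, ey, ez, ay, az.
{Mid/W/D/H, Mid/U/D/H, Mid/U/C/H} → row (0,6) (0,6) (5,2) (4,0) (5,2) (5,2)
{Mid/W/D/T, Mid/U/D/T, Mid/U/C/T} → row (0,6) (0,6) (6,1) (4,0) (5,2) (5,2)
{Mid/W/C/H} → row (0,2) (0,2) (5,2) (4,0) (5,2) (5,2)
{Mid/W/C/T} → row (0,2) (0,2) (6,1) (4,0) (5,2) (5,2)
{Hi/W/D/H, Hi/W/D/T, Hi/W/C/H, Hi/W/C/T, Hi/U/D/H, Hi/U/D/T, Hi/U/C/H, Hi/U/C/T} → row (6,2) (6,2) (6,2) (6,2) (6,2) (6,2)
{Lo/W/D/H, Lo/W/D/T, Lo/W/C/H, Lo/W/C/T, Lo/U/D/H, Lo/U/D/T, Lo/U/C/H, Lo/U/C/T} → row (3,6) (3,6) (3,6) (3,6) (3,6) (3,6)
That's 6 distinct rows out of 24 strategies.

6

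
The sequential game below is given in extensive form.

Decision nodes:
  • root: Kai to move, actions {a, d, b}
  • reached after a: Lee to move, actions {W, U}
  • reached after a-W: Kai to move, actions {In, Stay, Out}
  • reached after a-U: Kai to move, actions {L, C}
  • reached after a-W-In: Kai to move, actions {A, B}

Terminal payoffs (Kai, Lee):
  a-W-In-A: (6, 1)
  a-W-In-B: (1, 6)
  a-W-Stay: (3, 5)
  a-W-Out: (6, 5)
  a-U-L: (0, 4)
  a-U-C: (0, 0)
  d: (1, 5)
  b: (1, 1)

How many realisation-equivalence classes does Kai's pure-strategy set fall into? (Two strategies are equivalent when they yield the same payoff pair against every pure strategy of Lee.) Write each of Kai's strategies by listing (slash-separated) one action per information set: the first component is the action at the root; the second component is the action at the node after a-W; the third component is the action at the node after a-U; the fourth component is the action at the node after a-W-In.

Kai has 36 pure strategies: a/In/L/A, a/In/L/B, a/In/C/A, a/In/C/B, a/Stay/L/A, a/Stay/L/B, a/Stay/C/A, a/Stay/C/B, a/Out/L/A, a/Out/L/B, a/Out/C/A, a/Out/C/B, d/In/L/A, d/In/L/B, d/In/C/A, d/In/C/B, d/Stay/L/A, d/Stay/L/B, d/Stay/C/A, d/Stay/C/B, d/Out/L/A, d/Out/L/B, d/Out/C/A, d/Out/C/B, b/In/L/A, b/In/L/B, b/In/C/A, b/In/C/B, b/Stay/L/A, b/Stay/L/B, b/Stay/C/A, b/Stay/C/B, b/Out/L/A, b/Out/L/B, b/Out/C/A, b/Out/C/B. Columns: W, U.
{a/In/L/A} → row (6,1) (0,4)
{a/In/L/B} → row (1,6) (0,4)
{a/In/C/A} → row (6,1) (0,0)
{a/In/C/B} → row (1,6) (0,0)
{a/Stay/L/A, a/Stay/L/B} → row (3,5) (0,4)
{a/Stay/C/A, a/Stay/C/B} → row (3,5) (0,0)
{a/Out/L/A, a/Out/L/B} → row (6,5) (0,4)
{a/Out/C/A, a/Out/C/B} → row (6,5) (0,0)
{d/In/L/A, d/In/L/B, d/In/C/A, d/In/C/B, d/Stay/L/A, d/Stay/L/B, d/Stay/C/A, d/Stay/C/B, d/Out/L/A, d/Out/L/B, d/Out/C/A, d/Out/C/B} → row (1,5) (1,5)
{b/In/L/A, b/In/L/B, b/In/C/A, b/In/C/B, b/Stay/L/A, b/Stay/L/B, b/Stay/C/A, b/Stay/C/B, b/Out/L/A, b/Out/L/B, b/Out/C/A, b/Out/C/B} → row (1,1) (1,1)
That's 10 distinct rows out of 36 strategies.

10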